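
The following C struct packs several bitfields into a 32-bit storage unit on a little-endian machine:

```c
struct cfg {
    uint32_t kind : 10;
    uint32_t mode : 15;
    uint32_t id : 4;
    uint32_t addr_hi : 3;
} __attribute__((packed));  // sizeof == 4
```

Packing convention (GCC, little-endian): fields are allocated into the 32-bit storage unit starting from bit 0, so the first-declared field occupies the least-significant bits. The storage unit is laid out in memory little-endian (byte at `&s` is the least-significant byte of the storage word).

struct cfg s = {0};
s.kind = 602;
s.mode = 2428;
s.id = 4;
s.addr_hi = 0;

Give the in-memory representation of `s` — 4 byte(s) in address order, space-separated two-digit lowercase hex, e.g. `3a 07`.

kind (10b) val=602 bits=0x25a at bit 0: 0x0000025a
mode (15b) val=2428 bits=0x97c at bit 10: 0x0025f25a
id (4b) val=4 bits=0x4 at bit 25: 0x0825f25a
addr_hi (3b) val=0 bits=0x0 at bit 29: 0x0825f25a
word = 0x0825f25a → little-endian bytes:
  [0]=0x5a  [1]=0xf2  [2]=0x25  [3]=0x08

5a f2 25 08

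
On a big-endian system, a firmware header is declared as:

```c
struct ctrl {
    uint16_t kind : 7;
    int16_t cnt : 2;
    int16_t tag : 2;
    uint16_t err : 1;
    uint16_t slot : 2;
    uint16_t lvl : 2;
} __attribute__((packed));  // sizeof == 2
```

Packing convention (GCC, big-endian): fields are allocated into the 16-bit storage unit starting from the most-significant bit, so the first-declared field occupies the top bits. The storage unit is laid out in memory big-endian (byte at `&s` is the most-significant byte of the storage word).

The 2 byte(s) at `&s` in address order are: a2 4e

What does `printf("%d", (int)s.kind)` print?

[0]=0xa2 [1]=0x4e (big-endian) → word 0xa24e
kind [9+:7] = (word>>9) & 0x7f = 81  ←
cnt [7+:2] = (word>>7) & 0x3 = 0
tag [5+:2] = (word>>5) & 0x3 = 2
err [4+:1] = (word>>4) & 0x1 = 0
slot [2+:2] = (word>>2) & 0x3 = 3
lvl [0+:2] = (word>>0) & 0x3 = 2

81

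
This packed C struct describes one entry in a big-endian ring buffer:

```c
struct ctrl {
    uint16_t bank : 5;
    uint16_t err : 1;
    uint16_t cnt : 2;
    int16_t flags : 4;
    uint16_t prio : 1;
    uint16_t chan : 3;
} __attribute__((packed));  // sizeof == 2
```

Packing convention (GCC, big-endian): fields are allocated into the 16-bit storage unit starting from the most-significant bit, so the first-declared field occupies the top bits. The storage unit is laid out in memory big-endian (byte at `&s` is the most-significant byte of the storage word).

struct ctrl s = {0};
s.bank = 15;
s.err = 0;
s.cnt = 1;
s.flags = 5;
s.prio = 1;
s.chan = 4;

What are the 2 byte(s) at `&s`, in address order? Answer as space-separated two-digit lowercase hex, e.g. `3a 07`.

79 5c

bank:5 = 15 → 0xf << 11 → word 0x7800
err:1 = 0 → 0x0 << 10 → word 0x7800
cnt:2 = 1 → 0x1 << 8 → word 0x7900
flags:4 = 5 → 0x5 << 4 → word 0x7950
prio:1 = 1 → 0x1 << 3 → word 0x7958
chan:3 = 4 → 0x4 << 0 → word 0x795c
word = 0x795c → big-endian bytes:
  [0]=0x79  [1]=0x5c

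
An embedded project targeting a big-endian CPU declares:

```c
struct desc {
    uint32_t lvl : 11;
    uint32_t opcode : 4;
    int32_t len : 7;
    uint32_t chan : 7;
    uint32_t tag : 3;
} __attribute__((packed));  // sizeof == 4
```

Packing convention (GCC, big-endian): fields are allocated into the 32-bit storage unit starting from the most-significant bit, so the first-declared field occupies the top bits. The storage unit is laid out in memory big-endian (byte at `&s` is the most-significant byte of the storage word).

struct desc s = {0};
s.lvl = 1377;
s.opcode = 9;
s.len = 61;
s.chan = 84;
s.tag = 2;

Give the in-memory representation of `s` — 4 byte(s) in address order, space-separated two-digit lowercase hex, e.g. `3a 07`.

ac 32 f6 a2

lvl:11 = 1377 → 0x561 << 21 → word 0xac200000
opcode:4 = 9 → 0x9 << 17 → word 0xac320000
len:7 = 61 → 0x3d << 10 → word 0xac32f400
chan:7 = 84 → 0x54 << 3 → word 0xac32f6a0
tag:3 = 2 → 0x2 << 0 → word 0xac32f6a2
word = 0xac32f6a2 → big-endian bytes:
  [0]=0xac  [1]=0x32  [2]=0xf6  [3]=0xa2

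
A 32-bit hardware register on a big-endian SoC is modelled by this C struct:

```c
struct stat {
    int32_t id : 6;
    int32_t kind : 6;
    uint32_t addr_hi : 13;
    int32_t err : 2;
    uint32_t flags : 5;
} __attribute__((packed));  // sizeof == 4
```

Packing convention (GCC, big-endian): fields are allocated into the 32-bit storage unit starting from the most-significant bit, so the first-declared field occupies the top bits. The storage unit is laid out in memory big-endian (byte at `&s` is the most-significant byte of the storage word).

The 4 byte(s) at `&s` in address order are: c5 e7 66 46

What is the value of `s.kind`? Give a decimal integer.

[0]=0xc5 [1]=0xe7 [2]=0x66 [3]=0x46 (big-endian) → word 0xc5e76646
id [26+:6] = (word>>26) & 0x3f = 49
kind [20+:6] = (word>>20) & 0x3f = 30  ←
addr_hi [7+:13] = (word>>7) & 0x1fff = 3788
err [5+:2] = (word>>5) & 0x3 = 2
flags [0+:5] = (word>>0) & 0x1f = 6
kind signed 6b, MSB=0: value = 30

30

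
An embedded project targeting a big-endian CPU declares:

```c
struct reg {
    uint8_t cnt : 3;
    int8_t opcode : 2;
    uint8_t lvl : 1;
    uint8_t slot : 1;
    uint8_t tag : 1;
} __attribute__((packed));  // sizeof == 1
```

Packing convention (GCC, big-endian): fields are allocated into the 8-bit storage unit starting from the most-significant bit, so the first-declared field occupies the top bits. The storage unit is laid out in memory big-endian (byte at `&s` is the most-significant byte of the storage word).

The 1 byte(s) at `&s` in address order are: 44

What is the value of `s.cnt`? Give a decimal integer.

[0]=0x44 (big-endian) → word 0x44
cnt:3 @ bit 5 → (0x44>>5)&0x7 = 0x2  ←
opcode:2 @ bit 3 → (0x44>>3)&0x3 = 0x0
lvl:1 @ bit 2 → (0x44>>2)&0x1 = 0x1
slot:1 @ bit 1 → (0x44>>1)&0x1 = 0x0
tag:1 @ bit 0 → (0x44>>0)&0x1 = 0x0

2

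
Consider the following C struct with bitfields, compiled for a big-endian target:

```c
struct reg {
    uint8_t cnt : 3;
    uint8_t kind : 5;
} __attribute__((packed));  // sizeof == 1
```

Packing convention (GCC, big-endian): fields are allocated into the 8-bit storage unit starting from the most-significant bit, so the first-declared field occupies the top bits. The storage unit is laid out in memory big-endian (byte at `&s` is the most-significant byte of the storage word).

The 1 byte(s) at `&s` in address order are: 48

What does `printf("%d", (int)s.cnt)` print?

2

[0]=0x48 (big-endian) → word 0x48
cnt:3 @ bit 5 → (0x48>>5)&0x7 = 0x2  ←
kind:5 @ bit 0 → (0x48>>0)&0x1f = 0x8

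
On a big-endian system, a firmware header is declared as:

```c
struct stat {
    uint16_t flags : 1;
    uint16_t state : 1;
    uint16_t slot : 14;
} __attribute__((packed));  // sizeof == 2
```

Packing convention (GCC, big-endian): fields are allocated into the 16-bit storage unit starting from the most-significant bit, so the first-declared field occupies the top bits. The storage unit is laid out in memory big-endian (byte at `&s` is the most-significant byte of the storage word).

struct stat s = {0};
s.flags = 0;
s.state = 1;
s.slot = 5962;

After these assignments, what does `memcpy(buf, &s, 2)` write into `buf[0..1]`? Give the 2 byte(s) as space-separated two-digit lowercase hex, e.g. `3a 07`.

[15+:1] flags=0 & 0x1 = 0x0; word=0x0000
[14+:1] state=1 & 0x1 = 0x1; word=0x4000
[0+:14] slot=5962 & 0x3fff = 0x174a; word=0x574a
word = 0x574a → big-endian bytes:
  [0]=0x57  [1]=0x4a

57 4a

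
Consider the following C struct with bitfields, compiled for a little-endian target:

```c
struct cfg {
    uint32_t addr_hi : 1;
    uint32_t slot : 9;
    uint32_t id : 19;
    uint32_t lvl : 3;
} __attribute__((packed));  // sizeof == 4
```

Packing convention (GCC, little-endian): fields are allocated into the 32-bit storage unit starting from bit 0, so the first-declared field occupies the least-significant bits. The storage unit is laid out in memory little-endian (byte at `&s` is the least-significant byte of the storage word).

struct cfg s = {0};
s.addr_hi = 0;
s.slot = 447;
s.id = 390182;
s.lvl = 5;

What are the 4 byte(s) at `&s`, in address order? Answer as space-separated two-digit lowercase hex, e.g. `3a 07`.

7e 9b d0 b7

[0+:1] addr_hi=0 & 0x1 = 0x0; word=0x00000000
[1+:9] slot=447 & 0x1ff = 0x1bf; word=0x0000037e
[10+:19] id=390182 & 0x7ffff = 0x5f426; word=0x17d09b7e
[29+:3] lvl=5 & 0x7 = 0x5; word=0xb7d09b7e
word = 0xb7d09b7e → little-endian bytes:
  [0]=0x7e  [1]=0x9b  [2]=0xd0  [3]=0xb7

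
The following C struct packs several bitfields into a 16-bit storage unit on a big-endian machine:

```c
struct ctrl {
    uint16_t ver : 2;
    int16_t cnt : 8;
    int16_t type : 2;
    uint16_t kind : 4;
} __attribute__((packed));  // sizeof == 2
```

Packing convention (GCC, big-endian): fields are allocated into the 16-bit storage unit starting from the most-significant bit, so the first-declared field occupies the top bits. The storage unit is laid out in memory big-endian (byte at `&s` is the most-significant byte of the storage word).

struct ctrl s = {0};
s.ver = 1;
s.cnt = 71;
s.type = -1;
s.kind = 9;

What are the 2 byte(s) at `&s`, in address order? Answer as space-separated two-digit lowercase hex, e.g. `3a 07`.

51 f9

ver (2b) val=1 bits=0x1 at bit 14: 0x4000
cnt (8b) val=71 bits=0x47 at bit 6: 0x51c0
type (2b) val=-1 bits=0x3 at bit 4: 0x51f0
kind (4b) val=9 bits=0x9 at bit 0: 0x51f9
word = 0x51f9 → big-endian bytes:
  [0]=0x51  [1]=0xf9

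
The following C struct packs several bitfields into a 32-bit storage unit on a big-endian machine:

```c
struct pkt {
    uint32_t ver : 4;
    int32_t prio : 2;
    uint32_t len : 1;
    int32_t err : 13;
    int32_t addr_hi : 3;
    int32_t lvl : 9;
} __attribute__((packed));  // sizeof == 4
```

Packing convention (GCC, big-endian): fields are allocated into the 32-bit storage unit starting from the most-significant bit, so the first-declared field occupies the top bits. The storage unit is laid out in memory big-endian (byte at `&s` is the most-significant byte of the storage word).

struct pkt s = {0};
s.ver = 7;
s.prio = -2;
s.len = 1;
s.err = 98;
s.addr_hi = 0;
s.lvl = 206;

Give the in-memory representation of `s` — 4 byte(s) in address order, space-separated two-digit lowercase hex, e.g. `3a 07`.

[28+:4] ver=7 & 0xf = 0x7; word=0x70000000
[26+:2] prio=-2 & 0x3 = 0x2; word=0x78000000
[25+:1] len=1 & 0x1 = 0x1; word=0x7a000000
[12+:13] err=98 & 0x1fff = 0x62; word=0x7a062000
[9+:3] addr_hi=0 & 0x7 = 0x0; word=0x7a062000
[0+:9] lvl=206 & 0x1ff = 0xce; word=0x7a0620ce
word = 0x7a0620ce → big-endian bytes:
  [0]=0x7a  [1]=0x06  [2]=0x20  [3]=0xce

7a 06 20 ce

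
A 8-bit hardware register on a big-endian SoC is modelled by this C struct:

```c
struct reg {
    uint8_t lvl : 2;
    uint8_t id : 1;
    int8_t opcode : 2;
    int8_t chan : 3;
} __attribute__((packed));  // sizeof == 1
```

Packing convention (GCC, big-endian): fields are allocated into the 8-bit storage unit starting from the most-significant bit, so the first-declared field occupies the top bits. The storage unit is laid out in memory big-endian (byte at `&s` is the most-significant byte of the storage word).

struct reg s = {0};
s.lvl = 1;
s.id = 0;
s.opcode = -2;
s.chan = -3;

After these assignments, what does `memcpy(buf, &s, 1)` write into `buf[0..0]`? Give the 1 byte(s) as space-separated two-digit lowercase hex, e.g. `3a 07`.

[6+:2] lvl=1 & 0x3 = 0x1; word=0x40
[5+:1] id=0 & 0x1 = 0x0; word=0x40
[3+:2] opcode=-2 & 0x3 = 0x2; word=0x50
[0+:3] chan=-3 & 0x7 = 0x5; word=0x55
word = 0x55 → big-endian bytes:
  [0]=0x55

55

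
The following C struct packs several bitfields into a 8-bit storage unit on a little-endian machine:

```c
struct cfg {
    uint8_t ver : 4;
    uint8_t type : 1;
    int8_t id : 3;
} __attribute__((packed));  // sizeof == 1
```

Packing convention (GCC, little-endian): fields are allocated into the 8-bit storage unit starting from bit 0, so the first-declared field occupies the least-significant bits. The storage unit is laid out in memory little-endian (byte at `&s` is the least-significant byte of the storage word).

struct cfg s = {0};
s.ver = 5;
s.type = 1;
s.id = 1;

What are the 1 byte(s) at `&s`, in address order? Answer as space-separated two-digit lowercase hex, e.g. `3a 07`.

ver:4 = 5 → 0x5 << 0 → word 0x05
type:1 = 1 → 0x1 << 4 → word 0x15
id:3 = 1 → 0x1 << 5 → word 0x35
word = 0x35 → little-endian bytes:
  [0]=0x35

35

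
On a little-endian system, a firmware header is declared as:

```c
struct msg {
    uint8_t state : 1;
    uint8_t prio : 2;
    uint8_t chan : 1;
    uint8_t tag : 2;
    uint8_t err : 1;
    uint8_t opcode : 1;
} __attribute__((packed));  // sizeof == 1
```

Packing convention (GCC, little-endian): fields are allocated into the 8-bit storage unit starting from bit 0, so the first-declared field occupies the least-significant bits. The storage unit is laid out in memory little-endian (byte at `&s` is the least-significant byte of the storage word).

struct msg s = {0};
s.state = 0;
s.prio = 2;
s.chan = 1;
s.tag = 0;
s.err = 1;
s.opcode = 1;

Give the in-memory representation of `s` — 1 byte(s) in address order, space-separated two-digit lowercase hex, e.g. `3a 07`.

state (1b) val=0 bits=0x0 at bit 0: 0x00
prio (2b) val=2 bits=0x2 at bit 1: 0x04
chan (1b) val=1 bits=0x1 at bit 3: 0x0c
tag (2b) val=0 bits=0x0 at bit 4: 0x0c
err (1b) val=1 bits=0x1 at bit 6: 0x4c
opcode (1b) val=1 bits=0x1 at bit 7: 0xcc
word = 0xcc → little-endian bytes:
  [0]=0xcc

cc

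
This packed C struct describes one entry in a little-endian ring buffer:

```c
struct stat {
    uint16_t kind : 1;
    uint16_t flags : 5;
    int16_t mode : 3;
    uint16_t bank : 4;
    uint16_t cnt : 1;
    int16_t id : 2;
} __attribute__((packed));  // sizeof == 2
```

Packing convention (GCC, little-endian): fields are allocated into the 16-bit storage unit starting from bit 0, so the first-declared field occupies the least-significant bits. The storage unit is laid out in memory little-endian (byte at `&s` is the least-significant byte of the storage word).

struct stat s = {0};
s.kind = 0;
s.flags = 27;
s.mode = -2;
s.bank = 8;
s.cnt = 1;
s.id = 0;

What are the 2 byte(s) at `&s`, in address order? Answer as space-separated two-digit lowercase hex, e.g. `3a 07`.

kind:1 = 0 → 0x0 << 0 → word 0x0000
flags:5 = 27 → 0x1b << 1 → word 0x0036
mode:3 = -2 → 0x6 << 6 → word 0x01b6
bank:4 = 8 → 0x8 << 9 → word 0x11b6
cnt:1 = 1 → 0x1 << 13 → word 0x31b6
id:2 = 0 → 0x0 << 14 → word 0x31b6
word = 0x31b6 → little-endian bytes:
  [0]=0xb6  [1]=0x31

b6 31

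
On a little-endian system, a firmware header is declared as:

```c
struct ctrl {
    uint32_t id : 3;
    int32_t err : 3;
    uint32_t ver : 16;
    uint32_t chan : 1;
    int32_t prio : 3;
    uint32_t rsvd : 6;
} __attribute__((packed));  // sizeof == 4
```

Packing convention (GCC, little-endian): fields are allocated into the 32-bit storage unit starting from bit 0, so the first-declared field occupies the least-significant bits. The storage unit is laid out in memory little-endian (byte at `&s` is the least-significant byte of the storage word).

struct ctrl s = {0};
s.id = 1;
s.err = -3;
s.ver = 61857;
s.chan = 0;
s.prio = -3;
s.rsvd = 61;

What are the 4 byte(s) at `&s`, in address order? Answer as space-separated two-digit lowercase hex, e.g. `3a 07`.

69 68 bc f6

[0+:3] id=1 & 0x7 = 0x1; word=0x00000001
[3+:3] err=-3 & 0x7 = 0x5; word=0x00000029
[6+:16] ver=61857 & 0xffff = 0xf1a1; word=0x003c6869
[22+:1] chan=0 & 0x1 = 0x0; word=0x003c6869
[23+:3] prio=-3 & 0x7 = 0x5; word=0x02bc6869
[26+:6] rsvd=61 & 0x3f = 0x3d; word=0xf6bc6869
word = 0xf6bc6869 → little-endian bytes:
  [0]=0x69  [1]=0x68  [2]=0xbc  [3]=0xf6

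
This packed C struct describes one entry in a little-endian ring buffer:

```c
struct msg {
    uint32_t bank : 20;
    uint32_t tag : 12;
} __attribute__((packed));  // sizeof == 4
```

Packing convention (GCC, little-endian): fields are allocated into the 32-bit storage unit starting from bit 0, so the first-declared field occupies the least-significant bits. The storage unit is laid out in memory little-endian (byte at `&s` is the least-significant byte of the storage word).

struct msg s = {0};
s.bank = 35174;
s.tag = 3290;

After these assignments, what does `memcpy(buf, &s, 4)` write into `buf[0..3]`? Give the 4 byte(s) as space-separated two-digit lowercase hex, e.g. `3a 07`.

66 89 a0 cd

bank (20b) val=35174 bits=0x8966 at bit 0: 0x00008966
tag (12b) val=3290 bits=0xcda at bit 20: 0xcda08966
word = 0xcda08966 → little-endian bytes:
  [0]=0x66  [1]=0x89  [2]=0xa0  [3]=0xcd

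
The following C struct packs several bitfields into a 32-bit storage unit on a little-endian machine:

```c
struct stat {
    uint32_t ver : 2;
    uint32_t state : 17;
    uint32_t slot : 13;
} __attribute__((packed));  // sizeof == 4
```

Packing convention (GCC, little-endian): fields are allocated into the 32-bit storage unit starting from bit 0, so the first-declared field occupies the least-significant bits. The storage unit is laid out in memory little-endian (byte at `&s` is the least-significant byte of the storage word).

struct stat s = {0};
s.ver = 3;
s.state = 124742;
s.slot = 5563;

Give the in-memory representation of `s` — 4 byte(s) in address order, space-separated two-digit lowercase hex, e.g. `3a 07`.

ver:2 = 3 → 0x3 << 0 → word 0x00000003
state:17 = 124742 → 0x1e746 << 2 → word 0x00079d1b
slot:13 = 5563 → 0x15bb << 19 → word 0xaddf9d1b
word = 0xaddf9d1b → little-endian bytes:
  [0]=0x1b  [1]=0x9d  [2]=0xdf  [3]=0xad

1b 9d df ad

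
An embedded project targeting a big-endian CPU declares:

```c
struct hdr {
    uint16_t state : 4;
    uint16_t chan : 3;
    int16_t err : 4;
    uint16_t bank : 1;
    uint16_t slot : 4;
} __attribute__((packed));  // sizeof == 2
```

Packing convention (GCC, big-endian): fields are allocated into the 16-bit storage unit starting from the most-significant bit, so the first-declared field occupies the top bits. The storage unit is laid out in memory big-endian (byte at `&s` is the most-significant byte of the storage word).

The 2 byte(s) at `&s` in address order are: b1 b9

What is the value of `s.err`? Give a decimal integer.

-3

[0]=0xb1 [1]=0xb9 (big-endian) → word 0xb1b9
state [12+:4] = (word>>12) & 0xf = 11
chan [9+:3] = (word>>9) & 0x7 = 0
err [5+:4] = (word>>5) & 0xf = 13  ←
bank [4+:1] = (word>>4) & 0x1 = 1
slot [0+:4] = (word>>0) & 0xf = 9
err signed 4b, MSB=1: 13 - 16 = -3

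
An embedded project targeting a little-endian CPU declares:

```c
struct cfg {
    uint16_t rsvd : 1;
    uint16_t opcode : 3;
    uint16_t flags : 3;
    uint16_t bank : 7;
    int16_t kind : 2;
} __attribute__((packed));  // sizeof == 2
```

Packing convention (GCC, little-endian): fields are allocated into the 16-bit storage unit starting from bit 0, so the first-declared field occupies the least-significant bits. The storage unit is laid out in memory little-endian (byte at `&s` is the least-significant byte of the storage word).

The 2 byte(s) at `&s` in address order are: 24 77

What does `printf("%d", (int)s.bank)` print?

110

[0]=0x24 [1]=0x77 (little-endian) → word 0x7724
rsvd:1 @ bit 0 → (0x7724>>0)&0x1 = 0x0
opcode:3 @ bit 1 → (0x7724>>1)&0x7 = 0x2
flags:3 @ bit 4 → (0x7724>>4)&0x7 = 0x2
bank:7 @ bit 7 → (0x7724>>7)&0x7f = 0x6e  ←
kind:2 @ bit 14 → (0x7724>>14)&0x3 = 0x1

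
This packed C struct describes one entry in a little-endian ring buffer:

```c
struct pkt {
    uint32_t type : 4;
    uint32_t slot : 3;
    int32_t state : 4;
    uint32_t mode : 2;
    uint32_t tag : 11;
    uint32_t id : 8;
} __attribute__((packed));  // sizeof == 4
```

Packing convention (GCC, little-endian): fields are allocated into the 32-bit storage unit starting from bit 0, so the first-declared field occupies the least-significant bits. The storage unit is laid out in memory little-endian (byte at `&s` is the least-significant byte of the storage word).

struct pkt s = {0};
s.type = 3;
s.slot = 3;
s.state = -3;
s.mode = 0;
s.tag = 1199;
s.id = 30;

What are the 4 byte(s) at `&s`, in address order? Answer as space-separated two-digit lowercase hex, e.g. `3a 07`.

[0+:4] type=3 & 0xf = 0x3; word=0x00000003
[4+:3] slot=3 & 0x7 = 0x3; word=0x00000033
[7+:4] state=-3 & 0xf = 0xd; word=0x000006b3
[11+:2] mode=0 & 0x3 = 0x0; word=0x000006b3
[13+:11] tag=1199 & 0x7ff = 0x4af; word=0x0095e6b3
[24+:8] id=30 & 0xff = 0x1e; word=0x1e95e6b3
word = 0x1e95e6b3 → little-endian bytes:
  [0]=0xb3  [1]=0xe6  [2]=0x95  [3]=0x1e

b3 e6 95 1e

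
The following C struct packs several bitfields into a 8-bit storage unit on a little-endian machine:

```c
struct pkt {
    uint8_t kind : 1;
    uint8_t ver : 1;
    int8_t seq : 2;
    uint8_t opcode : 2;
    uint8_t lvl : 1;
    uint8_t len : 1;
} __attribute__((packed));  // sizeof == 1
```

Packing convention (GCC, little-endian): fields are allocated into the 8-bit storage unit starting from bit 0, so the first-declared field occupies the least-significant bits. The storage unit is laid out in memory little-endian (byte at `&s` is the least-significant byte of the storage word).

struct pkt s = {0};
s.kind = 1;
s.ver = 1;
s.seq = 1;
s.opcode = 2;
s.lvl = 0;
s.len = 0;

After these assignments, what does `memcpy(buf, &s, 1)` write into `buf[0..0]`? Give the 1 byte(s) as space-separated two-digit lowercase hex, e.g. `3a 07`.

kind (1b) val=1 bits=0x1 at bit 0: 0x01
ver (1b) val=1 bits=0x1 at bit 1: 0x03
seq (2b) val=1 bits=0x1 at bit 2: 0x07
opcode (2b) val=2 bits=0x2 at bit 4: 0x27
lvl (1b) val=0 bits=0x0 at bit 6: 0x27
len (1b) val=0 bits=0x0 at bit 7: 0x27
word = 0x27 → little-endian bytes:
  [0]=0x27

27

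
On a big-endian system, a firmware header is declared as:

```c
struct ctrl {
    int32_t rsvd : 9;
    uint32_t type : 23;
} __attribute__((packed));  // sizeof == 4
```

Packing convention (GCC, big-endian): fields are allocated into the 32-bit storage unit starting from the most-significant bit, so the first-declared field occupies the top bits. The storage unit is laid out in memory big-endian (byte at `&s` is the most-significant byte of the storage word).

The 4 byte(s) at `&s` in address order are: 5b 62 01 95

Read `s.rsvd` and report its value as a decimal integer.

182

[0]=0x5b [1]=0x62 [2]=0x01 [3]=0x95 (big-endian) → word 0x5b620195
rsvd [23+:9] = (word>>23) & 0x1ff = 182  ←
type [0+:23] = (word>>0) & 0x7fffff = 6422933
rsvd signed 9b, MSB=0: value = 182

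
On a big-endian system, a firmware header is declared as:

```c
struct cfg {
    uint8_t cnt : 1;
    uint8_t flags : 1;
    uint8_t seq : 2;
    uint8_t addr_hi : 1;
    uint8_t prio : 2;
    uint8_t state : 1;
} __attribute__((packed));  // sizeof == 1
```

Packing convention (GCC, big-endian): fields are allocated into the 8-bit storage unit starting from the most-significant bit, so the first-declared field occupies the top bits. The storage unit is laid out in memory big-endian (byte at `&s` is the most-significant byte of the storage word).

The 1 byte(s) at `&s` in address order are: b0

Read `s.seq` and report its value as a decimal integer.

[0]=0xb0 (big-endian) → word 0xb0
cnt:1 @ bit 7 → (0xb0>>7)&0x1 = 0x1
flags:1 @ bit 6 → (0xb0>>6)&0x1 = 0x0
seq:2 @ bit 4 → (0xb0>>4)&0x3 = 0x3  ←
addr_hi:1 @ bit 3 → (0xb0>>3)&0x1 = 0x0
prio:2 @ bit 1 → (0xb0>>1)&0x3 = 0x0
state:1 @ bit 0 → (0xb0>>0)&0x1 = 0x0

3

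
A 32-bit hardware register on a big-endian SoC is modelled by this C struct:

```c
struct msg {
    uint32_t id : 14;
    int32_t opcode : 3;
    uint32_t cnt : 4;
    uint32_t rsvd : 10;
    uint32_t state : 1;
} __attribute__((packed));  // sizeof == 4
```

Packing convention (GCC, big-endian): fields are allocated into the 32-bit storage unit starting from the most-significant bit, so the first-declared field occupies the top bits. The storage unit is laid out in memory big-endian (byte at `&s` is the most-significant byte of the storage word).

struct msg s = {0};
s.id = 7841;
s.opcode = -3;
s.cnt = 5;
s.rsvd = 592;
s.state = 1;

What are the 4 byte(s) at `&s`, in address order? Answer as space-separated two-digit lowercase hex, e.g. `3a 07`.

7a 86 ac a1

id:14 = 7841 → 0x1ea1 << 18 → word 0x7a840000
opcode:3 = -3 → 0x5 << 15 → word 0x7a868000
cnt:4 = 5 → 0x5 << 11 → word 0x7a86a800
rsvd:10 = 592 → 0x250 << 1 → word 0x7a86aca0
state:1 = 1 → 0x1 << 0 → word 0x7a86aca1
word = 0x7a86aca1 → big-endian bytes:
  [0]=0x7a  [1]=0x86  [2]=0xac  [3]=0xa1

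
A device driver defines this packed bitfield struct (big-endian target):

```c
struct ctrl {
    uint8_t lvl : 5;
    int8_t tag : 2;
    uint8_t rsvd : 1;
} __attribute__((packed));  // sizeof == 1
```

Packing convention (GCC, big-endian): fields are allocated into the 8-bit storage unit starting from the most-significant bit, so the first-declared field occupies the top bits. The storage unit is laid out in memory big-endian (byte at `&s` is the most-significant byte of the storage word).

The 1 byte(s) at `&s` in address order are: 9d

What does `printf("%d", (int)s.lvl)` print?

19

[0]=0x9d (big-endian) → word 0x9d
lvl:5 @ bit 3 → (0x9d>>3)&0x1f = 0x13  ←
tag:2 @ bit 1 → (0x9d>>1)&0x3 = 0x2
rsvd:1 @ bit 0 → (0x9d>>0)&0x1 = 0x1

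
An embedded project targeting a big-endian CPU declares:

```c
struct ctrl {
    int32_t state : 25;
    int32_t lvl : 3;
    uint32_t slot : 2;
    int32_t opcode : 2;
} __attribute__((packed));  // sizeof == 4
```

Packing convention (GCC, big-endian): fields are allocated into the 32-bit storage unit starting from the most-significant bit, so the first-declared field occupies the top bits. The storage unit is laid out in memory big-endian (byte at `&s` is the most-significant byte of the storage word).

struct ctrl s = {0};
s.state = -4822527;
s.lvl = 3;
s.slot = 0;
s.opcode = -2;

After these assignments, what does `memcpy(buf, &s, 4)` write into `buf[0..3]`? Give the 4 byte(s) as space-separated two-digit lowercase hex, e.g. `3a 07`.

state:25 = -4822527 → 0x1b66a01 << 7 → word 0xdb350080
lvl:3 = 3 → 0x3 << 4 → word 0xdb3500b0
slot:2 = 0 → 0x0 << 2 → word 0xdb3500b0
opcode:2 = -2 → 0x2 << 0 → word 0xdb3500b2
word = 0xdb3500b2 → big-endian bytes:
  [0]=0xdb  [1]=0x35  [2]=0x00  [3]=0xb2

db 35 00 b2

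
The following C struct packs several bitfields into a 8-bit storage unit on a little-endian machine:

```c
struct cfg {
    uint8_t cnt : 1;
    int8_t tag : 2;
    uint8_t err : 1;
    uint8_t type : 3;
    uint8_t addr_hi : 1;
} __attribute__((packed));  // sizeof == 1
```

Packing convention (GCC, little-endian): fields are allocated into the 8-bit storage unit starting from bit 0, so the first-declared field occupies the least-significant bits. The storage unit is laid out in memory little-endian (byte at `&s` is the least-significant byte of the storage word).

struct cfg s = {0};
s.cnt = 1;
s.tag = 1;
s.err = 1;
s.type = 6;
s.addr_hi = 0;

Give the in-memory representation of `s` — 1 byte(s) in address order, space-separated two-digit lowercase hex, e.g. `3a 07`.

cnt (1b) val=1 bits=0x1 at bit 0: 0x01
tag (2b) val=1 bits=0x1 at bit 1: 0x03
err (1b) val=1 bits=0x1 at bit 3: 0x0b
type (3b) val=6 bits=0x6 at bit 4: 0x6b
addr_hi (1b) val=0 bits=0x0 at bit 7: 0x6b
word = 0x6b → little-endian bytes:
  [0]=0x6b

6b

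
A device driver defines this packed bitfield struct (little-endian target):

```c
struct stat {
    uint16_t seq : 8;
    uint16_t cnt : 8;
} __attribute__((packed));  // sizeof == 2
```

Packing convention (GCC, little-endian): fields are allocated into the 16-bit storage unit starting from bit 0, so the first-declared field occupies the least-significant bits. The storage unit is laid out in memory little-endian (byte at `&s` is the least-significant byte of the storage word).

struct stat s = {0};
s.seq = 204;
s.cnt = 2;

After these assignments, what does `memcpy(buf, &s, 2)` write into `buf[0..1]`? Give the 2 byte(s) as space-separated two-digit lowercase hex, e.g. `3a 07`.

cc 02

[0+:8] seq=204 & 0xff = 0xcc; word=0x00cc
[8+:8] cnt=2 & 0xff = 0x2; word=0x02cc
word = 0x02cc → little-endian bytes:
  [0]=0xcc  [1]=0x02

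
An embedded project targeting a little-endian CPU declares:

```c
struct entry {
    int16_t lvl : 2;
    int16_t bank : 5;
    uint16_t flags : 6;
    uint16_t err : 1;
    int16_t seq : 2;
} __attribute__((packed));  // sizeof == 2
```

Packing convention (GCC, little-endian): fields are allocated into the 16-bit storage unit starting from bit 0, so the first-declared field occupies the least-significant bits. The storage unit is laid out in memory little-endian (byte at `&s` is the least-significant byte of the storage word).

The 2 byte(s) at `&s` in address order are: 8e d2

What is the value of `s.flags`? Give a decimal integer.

[0]=0x8e [1]=0xd2 (little-endian) → word 0xd28e
lvl [0+:2] = (word>>0) & 0x3 = 2
bank [2+:5] = (word>>2) & 0x1f = 3
flags [7+:6] = (word>>7) & 0x3f = 37  ←
err [13+:1] = (word>>13) & 0x1 = 0
seq [14+:2] = (word>>14) & 0x3 = 3

37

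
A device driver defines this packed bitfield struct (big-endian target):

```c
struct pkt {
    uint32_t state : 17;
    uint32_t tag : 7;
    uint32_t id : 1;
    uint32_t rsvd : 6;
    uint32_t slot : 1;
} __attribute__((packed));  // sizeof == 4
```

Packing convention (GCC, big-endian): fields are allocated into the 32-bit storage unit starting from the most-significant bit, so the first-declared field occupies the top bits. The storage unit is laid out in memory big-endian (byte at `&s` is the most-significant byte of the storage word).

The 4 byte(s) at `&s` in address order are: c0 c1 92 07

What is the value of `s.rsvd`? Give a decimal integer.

3

[0]=0xc0 [1]=0xc1 [2]=0x92 [3]=0x07 (big-endian) → word 0xc0c19207
state [15+:17] = (word>>15) & 0x1ffff = 98691
tag [8+:7] = (word>>8) & 0x7f = 18
id [7+:1] = (word>>7) & 0x1 = 0
rsvd [1+:6] = (word>>1) & 0x3f = 3  ←
slot [0+:1] = (word>>0) & 0x1 = 1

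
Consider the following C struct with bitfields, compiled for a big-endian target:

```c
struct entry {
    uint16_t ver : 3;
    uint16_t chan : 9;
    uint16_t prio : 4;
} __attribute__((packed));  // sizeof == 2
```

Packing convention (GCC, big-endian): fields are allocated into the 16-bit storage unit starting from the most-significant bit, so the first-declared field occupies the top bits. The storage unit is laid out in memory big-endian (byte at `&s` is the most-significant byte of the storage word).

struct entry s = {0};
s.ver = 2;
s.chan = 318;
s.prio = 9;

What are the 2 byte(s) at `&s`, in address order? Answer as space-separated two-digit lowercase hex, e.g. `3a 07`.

ver:3 = 2 → 0x2 << 13 → word 0x4000
chan:9 = 318 → 0x13e << 4 → word 0x53e0
prio:4 = 9 → 0x9 << 0 → word 0x53e9
word = 0x53e9 → big-endian bytes:
  [0]=0x53  [1]=0xe9

53 e9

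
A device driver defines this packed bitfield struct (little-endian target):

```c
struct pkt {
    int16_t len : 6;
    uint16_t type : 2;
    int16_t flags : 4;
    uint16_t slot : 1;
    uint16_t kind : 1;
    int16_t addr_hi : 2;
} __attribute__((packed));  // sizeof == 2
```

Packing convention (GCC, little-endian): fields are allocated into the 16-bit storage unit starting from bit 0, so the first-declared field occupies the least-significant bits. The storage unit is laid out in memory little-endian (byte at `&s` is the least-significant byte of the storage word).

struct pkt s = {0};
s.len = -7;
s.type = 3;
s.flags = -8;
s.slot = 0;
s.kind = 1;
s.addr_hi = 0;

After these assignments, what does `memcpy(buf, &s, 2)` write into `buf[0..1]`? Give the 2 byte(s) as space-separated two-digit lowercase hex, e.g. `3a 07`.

len:6 = -7 → 0x39 << 0 → word 0x0039
type:2 = 3 → 0x3 << 6 → word 0x00f9
flags:4 = -8 → 0x8 << 8 → word 0x08f9
slot:1 = 0 → 0x0 << 12 → word 0x08f9
kind:1 = 1 → 0x1 << 13 → word 0x28f9
addr_hi:2 = 0 → 0x0 << 14 → word 0x28f9
word = 0x28f9 → little-endian bytes:
  [0]=0xf9  [1]=0x28

f9 28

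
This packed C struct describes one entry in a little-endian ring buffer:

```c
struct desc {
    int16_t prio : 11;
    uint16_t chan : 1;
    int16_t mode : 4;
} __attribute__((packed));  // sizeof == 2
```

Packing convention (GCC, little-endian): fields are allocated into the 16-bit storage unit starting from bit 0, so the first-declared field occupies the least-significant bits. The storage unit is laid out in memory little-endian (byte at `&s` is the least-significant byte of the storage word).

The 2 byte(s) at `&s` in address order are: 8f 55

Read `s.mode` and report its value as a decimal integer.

5

[0]=0x8f [1]=0x55 (little-endian) → word 0x558f
prio [0+:11] = (word>>0) & 0x7ff = 1423
chan [11+:1] = (word>>11) & 0x1 = 0
mode [12+:4] = (word>>12) & 0xf = 5  ←
mode signed 4b, MSB=0: value = 5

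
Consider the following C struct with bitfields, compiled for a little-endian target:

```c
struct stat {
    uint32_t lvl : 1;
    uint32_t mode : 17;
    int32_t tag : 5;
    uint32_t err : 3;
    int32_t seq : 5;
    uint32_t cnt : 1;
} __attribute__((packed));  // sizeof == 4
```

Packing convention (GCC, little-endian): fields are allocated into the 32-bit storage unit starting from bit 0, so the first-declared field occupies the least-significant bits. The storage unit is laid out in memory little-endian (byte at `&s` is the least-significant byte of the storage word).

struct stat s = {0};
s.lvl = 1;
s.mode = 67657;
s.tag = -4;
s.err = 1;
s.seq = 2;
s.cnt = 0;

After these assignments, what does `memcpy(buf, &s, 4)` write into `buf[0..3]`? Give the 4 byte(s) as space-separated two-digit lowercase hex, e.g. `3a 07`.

93 10 f2 08

lvl:1 = 1 → 0x1 << 0 → word 0x00000001
mode:17 = 67657 → 0x10849 << 1 → word 0x00021093
tag:5 = -4 → 0x1c << 18 → word 0x00721093
err:3 = 1 → 0x1 << 23 → word 0x00f21093
seq:5 = 2 → 0x2 << 26 → word 0x08f21093
cnt:1 = 0 → 0x0 << 31 → word 0x08f21093
word = 0x08f21093 → little-endian bytes:
  [0]=0x93  [1]=0x10  [2]=0xf2  [3]=0x08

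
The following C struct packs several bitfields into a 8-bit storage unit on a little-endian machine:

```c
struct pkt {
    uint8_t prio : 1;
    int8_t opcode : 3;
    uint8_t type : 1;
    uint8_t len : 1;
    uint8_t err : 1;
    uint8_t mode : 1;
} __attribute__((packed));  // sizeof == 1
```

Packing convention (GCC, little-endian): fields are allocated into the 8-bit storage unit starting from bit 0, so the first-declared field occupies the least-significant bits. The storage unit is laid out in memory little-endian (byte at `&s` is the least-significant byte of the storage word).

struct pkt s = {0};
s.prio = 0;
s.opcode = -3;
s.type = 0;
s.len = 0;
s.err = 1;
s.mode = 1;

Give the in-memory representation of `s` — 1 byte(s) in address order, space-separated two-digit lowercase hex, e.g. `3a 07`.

ca

prio:1 = 0 → 0x0 << 0 → word 0x00
opcode:3 = -3 → 0x5 << 1 → word 0x0a
type:1 = 0 → 0x0 << 4 → word 0x0a
len:1 = 0 → 0x0 << 5 → word 0x0a
err:1 = 1 → 0x1 << 6 → word 0x4a
mode:1 = 1 → 0x1 << 7 → word 0xca
word = 0xca → little-endian bytes:
  [0]=0xca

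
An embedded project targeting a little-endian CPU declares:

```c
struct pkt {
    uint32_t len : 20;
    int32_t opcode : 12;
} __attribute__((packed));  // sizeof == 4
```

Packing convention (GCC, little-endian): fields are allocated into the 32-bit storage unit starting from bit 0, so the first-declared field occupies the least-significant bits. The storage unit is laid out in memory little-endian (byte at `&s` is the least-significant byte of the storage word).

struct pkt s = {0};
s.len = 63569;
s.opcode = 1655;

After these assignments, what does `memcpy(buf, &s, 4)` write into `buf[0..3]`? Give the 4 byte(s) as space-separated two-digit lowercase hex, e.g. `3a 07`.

51 f8 70 67

[0+:20] len=63569 & 0xfffff = 0xf851; word=0x0000f851
[20+:12] opcode=1655 & 0xfff = 0x677; word=0x6770f851
word = 0x6770f851 → little-endian bytes:
  [0]=0x51  [1]=0xf8  [2]=0x70  [3]=0x67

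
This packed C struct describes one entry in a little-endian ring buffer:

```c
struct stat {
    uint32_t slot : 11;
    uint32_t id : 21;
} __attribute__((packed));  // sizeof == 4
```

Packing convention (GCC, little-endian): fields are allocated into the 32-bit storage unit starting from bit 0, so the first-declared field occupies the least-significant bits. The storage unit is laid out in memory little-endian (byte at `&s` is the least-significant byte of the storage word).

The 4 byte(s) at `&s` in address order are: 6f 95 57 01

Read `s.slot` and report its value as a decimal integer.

1391

[0]=0x6f [1]=0x95 [2]=0x57 [3]=0x01 (little-endian) → word 0x0157956f
slot:11 @ bit 0 → (0x0157956f>>0)&0x7ff = 0x56f  ←
id:21 @ bit 11 → (0x0157956f>>11)&0x1fffff = 0x2af2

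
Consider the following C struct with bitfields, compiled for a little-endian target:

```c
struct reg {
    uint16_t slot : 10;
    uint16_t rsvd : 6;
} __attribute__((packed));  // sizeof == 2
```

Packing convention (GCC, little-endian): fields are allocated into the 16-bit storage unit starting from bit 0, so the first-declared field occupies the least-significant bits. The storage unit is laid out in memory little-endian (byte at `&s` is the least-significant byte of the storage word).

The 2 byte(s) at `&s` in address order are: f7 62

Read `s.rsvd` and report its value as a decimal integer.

[0]=0xf7 [1]=0x62 (little-endian) → word 0x62f7
slot:10 @ bit 0 → (0x62f7>>0)&0x3ff = 0x2f7
rsvd:6 @ bit 10 → (0x62f7>>10)&0x3f = 0x18  ←

24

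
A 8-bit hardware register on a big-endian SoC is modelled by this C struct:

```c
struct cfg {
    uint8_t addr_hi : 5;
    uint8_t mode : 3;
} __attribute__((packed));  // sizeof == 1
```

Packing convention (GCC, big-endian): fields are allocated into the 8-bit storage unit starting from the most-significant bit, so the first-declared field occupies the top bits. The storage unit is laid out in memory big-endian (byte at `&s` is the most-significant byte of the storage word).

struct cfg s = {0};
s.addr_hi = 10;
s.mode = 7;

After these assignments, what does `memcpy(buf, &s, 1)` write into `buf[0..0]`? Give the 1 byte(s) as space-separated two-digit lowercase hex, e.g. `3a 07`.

57

addr_hi (5b) val=10 bits=0xa at bit 3: 0x50
mode (3b) val=7 bits=0x7 at bit 0: 0x57
word = 0x57 → big-endian bytes:
  [0]=0x57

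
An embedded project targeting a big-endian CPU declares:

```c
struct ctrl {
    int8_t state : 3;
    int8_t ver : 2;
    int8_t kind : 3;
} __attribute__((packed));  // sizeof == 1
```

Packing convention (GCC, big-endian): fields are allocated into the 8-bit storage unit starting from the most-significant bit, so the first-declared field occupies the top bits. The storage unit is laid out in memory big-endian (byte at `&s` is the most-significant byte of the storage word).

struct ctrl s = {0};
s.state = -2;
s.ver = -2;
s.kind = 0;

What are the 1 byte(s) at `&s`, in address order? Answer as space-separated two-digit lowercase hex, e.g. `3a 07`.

d0

[5+:3] state=-2 & 0x7 = 0x6; word=0xc0
[3+:2] ver=-2 & 0x3 = 0x2; word=0xd0
[0+:3] kind=0 & 0x7 = 0x0; word=0xd0
word = 0xd0 → big-endian bytes:
  [0]=0xd0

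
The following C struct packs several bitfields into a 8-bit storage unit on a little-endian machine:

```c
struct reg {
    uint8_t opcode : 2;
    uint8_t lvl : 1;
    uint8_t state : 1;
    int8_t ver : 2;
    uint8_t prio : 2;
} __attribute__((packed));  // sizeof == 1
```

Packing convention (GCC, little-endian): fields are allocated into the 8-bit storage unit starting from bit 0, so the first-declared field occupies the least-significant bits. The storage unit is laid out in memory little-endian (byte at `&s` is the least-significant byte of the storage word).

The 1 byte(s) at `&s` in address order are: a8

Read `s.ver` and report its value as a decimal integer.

-2

[0]=0xa8 (little-endian) → word 0xa8
opcode:2 @ bit 0 → (0xa8>>0)&0x3 = 0x0
lvl:1 @ bit 2 → (0xa8>>2)&0x1 = 0x0
state:1 @ bit 3 → (0xa8>>3)&0x1 = 0x1
ver:2 @ bit 4 → (0xa8>>4)&0x3 = 0x2  ←
prio:2 @ bit 6 → (0xa8>>6)&0x3 = 0x2
ver signed 2b, MSB=1: 2 - 4 = -2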